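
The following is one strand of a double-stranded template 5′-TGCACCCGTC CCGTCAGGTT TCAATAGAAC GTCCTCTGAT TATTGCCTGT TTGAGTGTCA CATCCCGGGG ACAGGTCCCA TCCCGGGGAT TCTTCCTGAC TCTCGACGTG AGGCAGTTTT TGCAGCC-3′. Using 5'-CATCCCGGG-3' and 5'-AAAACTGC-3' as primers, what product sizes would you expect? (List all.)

The forward primer CATCCCGGG matches the top strand at positions 61–69, 79–87.
The reverse primer's reverse complement is GCAGTTTT, matching at positions 113–120.
Each forward site pairs with the reverse site to give a product ending at position 120: sizes 60, 42 bp.

60 bp, 42 bp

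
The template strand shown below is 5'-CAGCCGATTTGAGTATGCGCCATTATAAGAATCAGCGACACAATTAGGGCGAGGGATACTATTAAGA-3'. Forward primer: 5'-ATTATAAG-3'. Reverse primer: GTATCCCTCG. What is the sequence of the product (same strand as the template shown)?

5'-ATTATAAGAATCAGCGACACAATTAGGGCGAGGGATAC-3'

The forward primer matches the template at positions 22–29.
Taking the reverse complement of GTATCCCTCG gives CGAGGGATAC, found at positions 50–59 on the template; the primer anneals here to the top strand with its 3' end pointing upstream.
The product is the template from position 22 through 59 (38 bp).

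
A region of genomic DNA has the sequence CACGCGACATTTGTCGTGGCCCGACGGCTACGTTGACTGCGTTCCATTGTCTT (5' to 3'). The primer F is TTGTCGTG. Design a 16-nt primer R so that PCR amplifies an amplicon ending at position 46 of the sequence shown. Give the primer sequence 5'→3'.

5'-TGGAACGCAGTCAACG-3'

The forward primer binds at positions 11–18; the product's 3' end on the top strand is position 46.
The reverse primer anneals to the top strand over positions 31–46, i.e. to CGTTGACTGCGTTCCA.
Its sequence written 5'→3' is the reverse complement: TGGAACGCAGTCAACG.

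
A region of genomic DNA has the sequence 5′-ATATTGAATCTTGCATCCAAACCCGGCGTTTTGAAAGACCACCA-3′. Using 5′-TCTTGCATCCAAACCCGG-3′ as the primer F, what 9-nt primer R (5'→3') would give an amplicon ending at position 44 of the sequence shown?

5'-TGGTGGTCT-3'

The forward primer binds at positions 9–26; the product's 3' end on the top strand is position 44.
The reverse primer anneals to the top strand over positions 36–44, i.e. to AGACCACCA.
Its sequence written 5'→3' is the reverse complement: TGGTGGTCT.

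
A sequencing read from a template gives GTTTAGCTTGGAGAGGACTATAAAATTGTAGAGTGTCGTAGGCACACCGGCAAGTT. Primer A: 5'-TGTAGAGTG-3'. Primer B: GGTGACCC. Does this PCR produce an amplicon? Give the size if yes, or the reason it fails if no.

No product — primer B has no binding site in the template.

Primer B (GGTGACCC) does not match the top strand, and its reverse complement GGGTCACC does not match either.
With no annealing site for primer B, no amplification occurs.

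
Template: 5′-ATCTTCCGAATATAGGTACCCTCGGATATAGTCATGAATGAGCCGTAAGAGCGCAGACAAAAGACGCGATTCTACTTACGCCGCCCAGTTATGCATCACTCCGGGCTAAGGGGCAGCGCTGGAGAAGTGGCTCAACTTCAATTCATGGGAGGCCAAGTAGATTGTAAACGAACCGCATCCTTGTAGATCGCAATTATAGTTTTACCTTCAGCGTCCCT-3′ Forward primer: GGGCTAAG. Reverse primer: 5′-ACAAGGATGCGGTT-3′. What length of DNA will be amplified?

Forward primer GGGCTAAG is found on the top strand at positions 103–110.
Reverse complement of the reverse primer: AACCGCATCCTTGT. This occurs on the top strand at positions 171–184.
The product runs from position 103 to position 184, so its length is 184 − 103 + 1 = 82 bp.

82 bp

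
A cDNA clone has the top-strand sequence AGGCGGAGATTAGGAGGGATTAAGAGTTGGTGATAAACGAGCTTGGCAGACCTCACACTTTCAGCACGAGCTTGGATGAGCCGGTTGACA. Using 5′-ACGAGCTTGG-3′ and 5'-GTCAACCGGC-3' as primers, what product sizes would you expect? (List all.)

The forward primer ACGAGCTTGG matches the top strand at positions 37–46, 66–75.
The reverse primer's reverse complement is GCCGGTTGAC, matching at positions 80–89.
Each forward site pairs with the reverse site to give a product ending at position 89: sizes 53, 24 bp.

53 bp, 24 bp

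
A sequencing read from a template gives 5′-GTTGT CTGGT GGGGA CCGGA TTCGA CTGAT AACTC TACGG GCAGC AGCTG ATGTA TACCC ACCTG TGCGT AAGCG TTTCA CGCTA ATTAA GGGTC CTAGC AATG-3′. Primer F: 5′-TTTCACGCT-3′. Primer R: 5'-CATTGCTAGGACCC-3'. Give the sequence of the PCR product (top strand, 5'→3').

5'-TTTCACGCTAATTAAGGGTCCTAGCAATG-3'

Forward primer TTTCACGCT is found on the top strand at positions 76–84.
Taking the reverse complement of CATTGCTAGGACCC gives GGGTCCTAGCAATG, found at positions 91–104 on the template; the primer anneals here to the top strand with its 3' end pointing upstream.
The product is the template from position 76 through 104 (29 bp).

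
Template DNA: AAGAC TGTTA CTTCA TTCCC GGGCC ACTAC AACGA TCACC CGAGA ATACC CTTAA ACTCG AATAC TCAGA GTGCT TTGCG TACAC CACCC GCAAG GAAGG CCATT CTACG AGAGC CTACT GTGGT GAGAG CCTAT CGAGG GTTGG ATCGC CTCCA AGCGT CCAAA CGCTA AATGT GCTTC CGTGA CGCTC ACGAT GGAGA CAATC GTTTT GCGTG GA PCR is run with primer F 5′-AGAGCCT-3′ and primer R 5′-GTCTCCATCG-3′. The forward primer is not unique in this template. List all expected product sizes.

The forward primer AGAGCCT matches the top strand at positions 111–117, 127–133.
The reverse primer's reverse complement is CGATGGAGAC, matching at positions 192–201.
Each forward site pairs with the reverse site to give a product ending at position 201: sizes 91, 75 bp.

91 bp, 75 bp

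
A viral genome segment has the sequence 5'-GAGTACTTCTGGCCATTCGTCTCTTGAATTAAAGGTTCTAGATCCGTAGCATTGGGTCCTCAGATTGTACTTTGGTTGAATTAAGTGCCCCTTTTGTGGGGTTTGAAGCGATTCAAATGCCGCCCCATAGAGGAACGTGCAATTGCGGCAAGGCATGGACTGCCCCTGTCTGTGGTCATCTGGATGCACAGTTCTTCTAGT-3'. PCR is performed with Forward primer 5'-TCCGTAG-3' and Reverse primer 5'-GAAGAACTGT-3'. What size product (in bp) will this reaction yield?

The forward primer matches the template at positions 43–49.
Reverse complement of the reverse primer: ACAGTTCTTC. This occurs on the top strand at positions 188–197.
Amplicon spans positions 43–197: 155 bp.

155 bp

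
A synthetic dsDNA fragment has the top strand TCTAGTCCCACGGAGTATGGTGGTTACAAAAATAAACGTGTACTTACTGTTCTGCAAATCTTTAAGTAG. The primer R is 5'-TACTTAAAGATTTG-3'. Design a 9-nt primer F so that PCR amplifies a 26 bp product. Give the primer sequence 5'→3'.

The reverse primer's reverse complement CAAATCTTTAAGTA matches the template at positions 55–68, so the product ends at position 68.
A 26 bp product then starts at position 68 − 26 + 1 = 43.
The forward primer is identical to the top strand there: CTTACTGTT.

5'-CTTACTGTT-3'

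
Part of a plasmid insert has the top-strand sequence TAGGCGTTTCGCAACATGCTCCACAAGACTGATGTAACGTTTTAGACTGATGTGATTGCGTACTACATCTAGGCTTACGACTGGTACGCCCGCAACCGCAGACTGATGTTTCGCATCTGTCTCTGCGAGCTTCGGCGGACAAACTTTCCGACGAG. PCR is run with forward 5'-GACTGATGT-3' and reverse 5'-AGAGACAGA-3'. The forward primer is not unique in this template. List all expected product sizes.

The forward primer GACTGATGT matches the top strand at positions 27–35, 45–53, 101–109.
The reverse primer's reverse complement is TCTGTCTCT, matching at positions 116–124.
Each forward site pairs with the reverse site to give a product ending at position 124: sizes 98, 80, 24 bp.

98 bp, 80 bp, 24 bp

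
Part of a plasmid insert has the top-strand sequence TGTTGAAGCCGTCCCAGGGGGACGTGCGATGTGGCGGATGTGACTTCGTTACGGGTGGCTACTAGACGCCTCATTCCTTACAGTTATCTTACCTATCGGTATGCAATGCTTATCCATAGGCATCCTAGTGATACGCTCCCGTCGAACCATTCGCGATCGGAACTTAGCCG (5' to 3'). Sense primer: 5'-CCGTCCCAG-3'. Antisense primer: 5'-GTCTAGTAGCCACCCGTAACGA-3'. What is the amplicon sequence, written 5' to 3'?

Scanning the template, CCGTCCCAG occurs at positions 9–17; this primer anneals to the bottom strand there with its 3' end pointing downstream.
Taking the reverse complement of GTCTAGTAGCCACCCGTAACGA gives TCGTTACGGGTGGCTACTAGAC, found at positions 46–67 on the template; the primer anneals here to the top strand with its 3' end pointing upstream.
The product is the template from position 9 through 67 (59 bp).

5'-CCGTCCCAGGGGGACGTGCGATGTGGCGGATGTGACTTCGTTACGGGTGGCTACTAGAC-3'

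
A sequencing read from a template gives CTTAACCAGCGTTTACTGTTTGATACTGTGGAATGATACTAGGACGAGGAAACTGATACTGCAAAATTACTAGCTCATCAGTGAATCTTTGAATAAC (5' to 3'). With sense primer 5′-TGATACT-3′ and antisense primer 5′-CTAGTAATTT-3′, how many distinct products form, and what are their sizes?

The forward primer TGATACT matches the top strand at positions 21–27, 34–40, 54–60.
The reverse primer's reverse complement is AAATTACTAG, matching at positions 64–73.
Each forward site pairs with the reverse site to give a product ending at position 73: sizes 53, 40, 20 bp.

Three products: 53 bp, 40 bp, 20 bp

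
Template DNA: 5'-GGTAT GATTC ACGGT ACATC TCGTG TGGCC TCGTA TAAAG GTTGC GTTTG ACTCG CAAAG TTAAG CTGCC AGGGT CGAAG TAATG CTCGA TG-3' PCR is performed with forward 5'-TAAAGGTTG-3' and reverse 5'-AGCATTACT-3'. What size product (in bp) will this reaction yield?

Scanning the template, TAAAGGTTG occurs at positions 36–44; this primer anneals to the bottom strand there with its 3' end pointing downstream.
The reverse primer's reverse complement is AGTAATGCT, which matches the template at positions 79–87.
Amplicon spans positions 36–87: 52 bp.

52 bp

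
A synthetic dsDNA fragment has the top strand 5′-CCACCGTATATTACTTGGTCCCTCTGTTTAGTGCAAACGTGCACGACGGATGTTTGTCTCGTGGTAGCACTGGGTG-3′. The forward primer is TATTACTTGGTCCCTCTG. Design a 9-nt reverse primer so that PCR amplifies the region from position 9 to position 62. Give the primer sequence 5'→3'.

The product's 3' end on the top strand is position 62.
The reverse primer anneals to the top strand over positions 54–62, i.e. to TTGTCTCGT.
Its sequence written 5'→3' is the reverse complement: ACGAGACAA.

5'-ACGAGACAA-3'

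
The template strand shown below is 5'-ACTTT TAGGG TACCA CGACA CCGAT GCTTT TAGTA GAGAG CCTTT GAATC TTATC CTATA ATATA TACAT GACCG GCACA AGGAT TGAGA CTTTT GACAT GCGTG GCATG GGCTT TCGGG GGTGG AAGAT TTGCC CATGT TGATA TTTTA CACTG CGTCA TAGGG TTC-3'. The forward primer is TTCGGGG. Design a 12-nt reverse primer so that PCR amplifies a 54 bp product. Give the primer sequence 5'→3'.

5'-GAACCCTATGAC-3'

The forward primer binds at positions 115–121, so a 54 bp product ends at position 115 + 54 − 1 = 168.
The reverse primer anneals to the top strand over positions 157–168, i.e. to GTCATAGGGTTC.
Its sequence written 5'→3' is the reverse complement: GAACCCTATGAC.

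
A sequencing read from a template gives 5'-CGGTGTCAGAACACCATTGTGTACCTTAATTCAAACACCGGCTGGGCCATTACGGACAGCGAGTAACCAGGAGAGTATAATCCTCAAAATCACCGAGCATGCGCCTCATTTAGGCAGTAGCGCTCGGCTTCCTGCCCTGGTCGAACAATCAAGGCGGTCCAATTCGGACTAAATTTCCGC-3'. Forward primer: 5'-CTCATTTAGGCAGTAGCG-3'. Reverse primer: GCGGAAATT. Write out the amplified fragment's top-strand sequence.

Scanning the template, CTCATTTAGGCAGTAGCG occurs at positions 105–122; this primer anneals to the bottom strand there with its 3' end pointing downstream.
Reverse complement of the reverse primer: AATTTCCGC. This occurs on the top strand at positions 172–180.
The product is the template from position 105 through 180 (76 bp).

5'-CTCATTTAGGCAGTAGCGCTCGGCTTCCTGCCCTGGTCGAACAATCAAGGCGGTCCAATTCGGACTAAATTTCCGC-3'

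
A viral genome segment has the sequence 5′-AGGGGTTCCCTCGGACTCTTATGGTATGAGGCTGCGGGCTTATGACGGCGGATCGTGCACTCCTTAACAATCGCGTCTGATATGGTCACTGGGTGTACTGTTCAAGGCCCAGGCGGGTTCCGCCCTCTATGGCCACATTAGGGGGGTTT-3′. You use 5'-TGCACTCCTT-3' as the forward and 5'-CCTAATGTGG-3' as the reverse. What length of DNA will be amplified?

The forward primer matches the template at positions 56–65.
The reverse primer's reverse complement is CCACATTAGG, which matches the template at positions 133–142.
The product runs from position 56 to position 142, so its length is 142 − 56 + 1 = 87 bp.

87 bp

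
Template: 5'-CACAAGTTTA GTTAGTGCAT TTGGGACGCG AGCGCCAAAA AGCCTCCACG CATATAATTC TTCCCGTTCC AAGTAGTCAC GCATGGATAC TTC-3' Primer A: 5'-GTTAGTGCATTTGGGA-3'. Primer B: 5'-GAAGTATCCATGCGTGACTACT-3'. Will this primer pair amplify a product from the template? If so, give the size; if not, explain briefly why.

Yes — an 83 bp product.

Primer A (GTTAGTGCATTTGGGA) matches the top strand at positions 11–26; it acts as a forward primer.
Primer B's reverse complement is AGTAGTCACGCATGGATACTTC, matching the top strand at positions 72–93; it acts as a reverse primer.
The 3' ends face each other across positions 11–93, giving an 83 bp product.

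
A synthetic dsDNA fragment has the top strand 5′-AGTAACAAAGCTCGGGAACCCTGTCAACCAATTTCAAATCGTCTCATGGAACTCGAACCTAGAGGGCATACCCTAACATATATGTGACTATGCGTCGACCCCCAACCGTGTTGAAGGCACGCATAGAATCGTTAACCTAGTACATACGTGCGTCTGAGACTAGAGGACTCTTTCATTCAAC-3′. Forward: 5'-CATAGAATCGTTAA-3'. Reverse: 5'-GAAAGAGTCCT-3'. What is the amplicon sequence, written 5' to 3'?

5'-CATAGAATCGTTAACCTAGTACATACGTGCGTCTGAGACTAGAGGACTCTTTC-3'

Forward primer CATAGAATCGTTAA is found on the top strand at positions 122–135.
The reverse primer's reverse complement is AGGACTCTTTC, which matches the template at positions 164–174.
The product is the template from position 122 through 174 (53 bp).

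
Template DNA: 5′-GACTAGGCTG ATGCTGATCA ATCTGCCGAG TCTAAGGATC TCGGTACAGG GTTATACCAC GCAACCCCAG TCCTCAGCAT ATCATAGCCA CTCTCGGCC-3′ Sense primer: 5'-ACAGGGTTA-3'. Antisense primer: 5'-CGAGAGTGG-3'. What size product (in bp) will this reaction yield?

Scanning the template, ACAGGGTTA occurs at positions 46–54; this primer anneals to the bottom strand there with its 3' end pointing downstream.
The reverse primer's reverse complement is CCACTCTCG, which matches the template at positions 88–96.
Amplicon spans positions 46–96: 51 bp.

51 bp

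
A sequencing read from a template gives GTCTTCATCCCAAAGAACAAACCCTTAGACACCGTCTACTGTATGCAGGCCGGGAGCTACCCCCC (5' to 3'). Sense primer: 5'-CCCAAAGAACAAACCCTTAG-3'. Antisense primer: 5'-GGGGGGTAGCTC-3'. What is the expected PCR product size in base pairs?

The forward primer matches the template at positions 9–28.
Taking the reverse complement of GGGGGGTAGCTC gives GAGCTACCCCCC, found at positions 54–65 on the template; the primer anneals here to the top strand with its 3' end pointing upstream.
Product length = (reverse-primer end) − (forward-primer start) + 1 = 65 − 9 + 1 = 57 bp.

57 bp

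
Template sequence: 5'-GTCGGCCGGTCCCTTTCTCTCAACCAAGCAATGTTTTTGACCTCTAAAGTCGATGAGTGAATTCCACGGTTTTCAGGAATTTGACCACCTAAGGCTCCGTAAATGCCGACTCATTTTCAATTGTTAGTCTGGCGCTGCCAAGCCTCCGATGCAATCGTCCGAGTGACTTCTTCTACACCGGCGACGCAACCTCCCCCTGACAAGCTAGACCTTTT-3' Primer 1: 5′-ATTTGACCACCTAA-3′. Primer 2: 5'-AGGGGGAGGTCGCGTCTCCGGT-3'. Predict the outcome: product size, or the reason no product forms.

Primer 2 (AGGGGGAGGTCGCGTCTCCGGT) does not match the top strand, and its reverse complement ACCGGAGACGCGACCTCCCCCT does not match either.
With no annealing site for primer 2, no amplification occurs.

No product — primer 2 has no binding site in the template.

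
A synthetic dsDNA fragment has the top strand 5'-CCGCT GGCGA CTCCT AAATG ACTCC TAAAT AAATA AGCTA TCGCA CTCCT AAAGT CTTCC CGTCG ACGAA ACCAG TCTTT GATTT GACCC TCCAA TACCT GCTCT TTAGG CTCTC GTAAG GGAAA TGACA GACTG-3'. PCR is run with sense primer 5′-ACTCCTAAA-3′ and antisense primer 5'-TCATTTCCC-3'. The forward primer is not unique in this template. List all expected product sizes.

The forward primer ACTCCTAAA matches the top strand at positions 10–18, 21–29, 45–53.
The reverse primer's reverse complement is GGGAAATGA, matching at positions 120–128.
Each forward site pairs with the reverse site to give a product ending at position 128: sizes 119, 108, 84 bp.

119 bp, 108 bp, 84 bp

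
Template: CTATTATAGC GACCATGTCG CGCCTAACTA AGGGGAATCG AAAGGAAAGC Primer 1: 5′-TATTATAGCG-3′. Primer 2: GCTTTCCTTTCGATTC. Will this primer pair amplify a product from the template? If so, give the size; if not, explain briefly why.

Yes — a 49 bp product.

Primer 1 (TATTATAGCG) matches the top strand at positions 2–11; it acts as a forward primer.
Primer 2's reverse complement is GAATCGAAAGGAAAGC, matching the top strand at positions 35–50; it acts as a reverse primer.
The 3' ends face each other across positions 2–50, giving a 49 bp product.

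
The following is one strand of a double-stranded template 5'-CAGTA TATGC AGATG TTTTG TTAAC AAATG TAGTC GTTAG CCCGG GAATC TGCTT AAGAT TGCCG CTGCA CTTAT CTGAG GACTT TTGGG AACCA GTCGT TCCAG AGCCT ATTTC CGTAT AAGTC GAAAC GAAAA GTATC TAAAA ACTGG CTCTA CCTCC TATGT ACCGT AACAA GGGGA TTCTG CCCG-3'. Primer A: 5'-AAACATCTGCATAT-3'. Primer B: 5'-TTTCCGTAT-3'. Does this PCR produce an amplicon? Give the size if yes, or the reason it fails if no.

Primer A (AAACATCTGCATAT) has reverse complement ATATGCAGATGTTT, which matches the top strand at positions 5–18; primer A anneals to the top strand there with its 3' end pointing upstream toward position 5.
Primer B (TTTCCGTAT) matches the top strand directly at positions 112–120; it anneals to the bottom strand with its 3' end pointing downstream toward position 120.
The 3' ends diverge (primer A extends toward position 1, primer B toward position 189), so the primers never converge on a shared product.

No product — the primers' 3' ends point away from each other.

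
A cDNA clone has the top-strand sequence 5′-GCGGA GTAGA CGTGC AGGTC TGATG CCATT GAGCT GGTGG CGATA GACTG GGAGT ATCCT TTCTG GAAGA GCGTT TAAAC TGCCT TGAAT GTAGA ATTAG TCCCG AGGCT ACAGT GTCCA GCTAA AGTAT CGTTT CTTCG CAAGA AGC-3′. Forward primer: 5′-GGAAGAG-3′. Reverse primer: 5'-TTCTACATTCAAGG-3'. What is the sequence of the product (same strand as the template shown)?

The forward primer matches the template at positions 65–71.
Taking the reverse complement of TTCTACATTCAAGG gives CCTTGAATGTAGAA, found at positions 83–96 on the template; the primer anneals here to the top strand with its 3' end pointing upstream.
The product is the template from position 65 through 96 (32 bp).

5'-GGAAGAGCGTTTAAACTGCCTTGAATGTAGAA-3'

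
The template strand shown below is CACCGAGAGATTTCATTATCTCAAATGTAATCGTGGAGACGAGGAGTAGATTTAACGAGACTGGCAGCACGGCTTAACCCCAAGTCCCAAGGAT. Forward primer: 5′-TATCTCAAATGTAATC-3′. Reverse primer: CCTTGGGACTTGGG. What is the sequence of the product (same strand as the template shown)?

The forward primer matches the template at positions 17–32.
Taking the reverse complement of CCTTGGGACTTGGG gives CCCAAGTCCCAAGG, found at positions 79–92 on the template; the primer anneals here to the top strand with its 3' end pointing upstream.
The product is the template from position 17 through 92 (76 bp).

5'-TATCTCAAATGTAATCGTGGAGACGAGGAGTAGATTTAACGAGACTGGCAGCACGGCTTAACCCCAAGTCCCAAGG-3'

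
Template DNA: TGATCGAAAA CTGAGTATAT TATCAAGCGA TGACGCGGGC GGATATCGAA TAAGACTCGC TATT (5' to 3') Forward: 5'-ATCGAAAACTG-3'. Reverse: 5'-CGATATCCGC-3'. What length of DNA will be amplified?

46 bp

Scanning the template, ATCGAAAACTG occurs at positions 3–13; this primer anneals to the bottom strand there with its 3' end pointing downstream.
Taking the reverse complement of CGATATCCGC gives GCGGATATCG, found at positions 39–48 on the template; the primer anneals here to the top strand with its 3' end pointing upstream.
Product length = (reverse-primer end) − (forward-primer start) + 1 = 48 − 3 + 1 = 46 bp.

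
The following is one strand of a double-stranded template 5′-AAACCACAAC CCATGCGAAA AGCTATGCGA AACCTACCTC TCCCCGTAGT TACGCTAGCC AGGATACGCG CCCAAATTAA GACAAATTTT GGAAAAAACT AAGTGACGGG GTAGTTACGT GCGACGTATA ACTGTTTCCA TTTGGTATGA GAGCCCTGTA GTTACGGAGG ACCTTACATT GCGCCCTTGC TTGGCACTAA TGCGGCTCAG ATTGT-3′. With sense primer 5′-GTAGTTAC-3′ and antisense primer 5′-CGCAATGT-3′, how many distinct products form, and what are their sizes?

Three products: 138 bp, 73 bp, 26 bp

The forward primer GTAGTTAC matches the top strand at positions 46–53, 111–118, 158–165.
The reverse primer's reverse complement is ACATTGCG, matching at positions 176–183.
Each forward site pairs with the reverse site to give a product ending at position 183: sizes 138, 73, 26 bp.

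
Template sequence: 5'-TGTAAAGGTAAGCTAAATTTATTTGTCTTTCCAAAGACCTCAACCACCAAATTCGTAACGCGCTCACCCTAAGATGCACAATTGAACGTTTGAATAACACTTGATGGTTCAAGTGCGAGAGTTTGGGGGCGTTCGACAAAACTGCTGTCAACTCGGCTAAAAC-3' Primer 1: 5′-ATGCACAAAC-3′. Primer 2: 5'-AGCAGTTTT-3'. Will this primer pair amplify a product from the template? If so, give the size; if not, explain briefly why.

No product — primer 1 has no binding site in the template.

Primer 1 (ATGCACAAAC) does not match the top strand, and its reverse complement GTTTGTGCAT does not match either.
With no annealing site for primer 1, no amplification occurs.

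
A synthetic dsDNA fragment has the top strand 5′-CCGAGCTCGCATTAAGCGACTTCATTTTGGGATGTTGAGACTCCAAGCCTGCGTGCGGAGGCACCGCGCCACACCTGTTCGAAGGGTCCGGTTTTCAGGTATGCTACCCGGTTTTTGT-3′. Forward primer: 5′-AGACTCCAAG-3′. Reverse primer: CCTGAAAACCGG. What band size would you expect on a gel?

Forward primer AGACTCCAAG is found on the top strand at positions 38–47.
Taking the reverse complement of CCTGAAAACCGG gives CCGGTTTTCAGG, found at positions 88–99 on the template; the primer anneals here to the top strand with its 3' end pointing upstream.
Amplicon spans positions 38–99: 62 bp.

62 bp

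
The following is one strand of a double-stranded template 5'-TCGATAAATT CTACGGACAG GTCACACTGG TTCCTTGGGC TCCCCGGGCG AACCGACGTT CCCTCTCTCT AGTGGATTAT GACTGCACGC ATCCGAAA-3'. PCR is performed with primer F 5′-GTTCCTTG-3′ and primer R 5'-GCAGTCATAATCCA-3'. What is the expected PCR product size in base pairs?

Forward primer GTTCCTTG is found on the top strand at positions 30–37.
Reverse complement of the reverse primer: TGGATTATGACTGC. This occurs on the top strand at positions 73–86.
Amplicon spans positions 30–86: 57 bp.

57 bp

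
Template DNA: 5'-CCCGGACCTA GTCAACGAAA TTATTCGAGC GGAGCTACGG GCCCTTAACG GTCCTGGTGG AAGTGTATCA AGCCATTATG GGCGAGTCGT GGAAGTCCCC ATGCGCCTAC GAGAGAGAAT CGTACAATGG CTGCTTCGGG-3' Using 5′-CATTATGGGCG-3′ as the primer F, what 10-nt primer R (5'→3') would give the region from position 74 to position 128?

The product's 3' end on the top strand is position 128.
The reverse primer anneals to the top strand over positions 119–128, i.e. to ATCGTACAAT.
Its sequence written 5'→3' is the reverse complement: ATTGTACGAT.

5'-ATTGTACGAT-3'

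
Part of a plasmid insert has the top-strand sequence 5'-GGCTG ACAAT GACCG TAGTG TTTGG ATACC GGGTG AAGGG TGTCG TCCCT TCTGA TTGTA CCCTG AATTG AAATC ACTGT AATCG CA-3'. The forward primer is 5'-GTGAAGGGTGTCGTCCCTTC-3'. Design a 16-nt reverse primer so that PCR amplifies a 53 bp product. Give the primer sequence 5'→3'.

5'-CGATTACAGTGATTTC-3'

The forward primer binds at positions 33–52, so a 53 bp product ends at position 33 + 53 − 1 = 85.
The reverse primer anneals to the top strand over positions 70–85, i.e. to GAAATCACTGTAATCG.
Its sequence written 5'→3' is the reverse complement: CGATTACAGTGATTTC.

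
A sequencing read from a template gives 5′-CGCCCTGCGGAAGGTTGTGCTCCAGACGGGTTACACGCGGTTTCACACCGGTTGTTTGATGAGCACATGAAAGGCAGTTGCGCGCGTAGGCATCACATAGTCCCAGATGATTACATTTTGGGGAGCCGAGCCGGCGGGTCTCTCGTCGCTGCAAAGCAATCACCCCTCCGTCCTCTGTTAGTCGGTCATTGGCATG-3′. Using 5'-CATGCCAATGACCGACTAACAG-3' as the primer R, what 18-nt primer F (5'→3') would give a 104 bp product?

The reverse primer's reverse complement CTGTTAGTCGGTCATTGGCATG matches the template at positions 175–196, so the product ends at position 196.
A 104 bp product then starts at position 196 − 104 + 1 = 93.
The forward primer is identical to the top strand there: TCACATAGTCCCAGATGA.

5'-TCACATAGTCCCAGATGA-3'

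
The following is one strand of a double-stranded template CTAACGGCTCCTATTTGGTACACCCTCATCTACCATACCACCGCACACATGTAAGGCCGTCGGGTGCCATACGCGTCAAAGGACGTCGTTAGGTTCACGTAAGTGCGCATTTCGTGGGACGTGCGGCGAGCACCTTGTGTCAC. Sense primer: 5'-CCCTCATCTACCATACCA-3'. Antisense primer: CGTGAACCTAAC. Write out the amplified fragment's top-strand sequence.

Scanning the template, CCCTCATCTACCATACCA occurs at positions 23–40; this primer anneals to the bottom strand there with its 3' end pointing downstream.
Reverse complement of the reverse primer: GTTAGGTTCACG. This occurs on the top strand at positions 88–99.
The product is the template from position 23 through 99 (77 bp).

5'-CCCTCATCTACCATACCACCGCACACATGTAAGGCCGTCGGGTGCCATACGCGTCAAAGGACGTCGTTAGGTTCACG-3'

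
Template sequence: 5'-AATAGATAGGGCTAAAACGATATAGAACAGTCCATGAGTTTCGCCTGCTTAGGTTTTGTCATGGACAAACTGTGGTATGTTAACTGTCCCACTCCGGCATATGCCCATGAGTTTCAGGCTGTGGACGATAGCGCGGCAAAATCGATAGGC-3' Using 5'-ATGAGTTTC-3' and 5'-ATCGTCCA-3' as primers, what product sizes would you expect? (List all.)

The forward primer ATGAGTTTC matches the top strand at positions 34–42, 107–115.
The reverse primer's reverse complement is TGGACGAT, matching at positions 122–129.
Each forward site pairs with the reverse site to give a product ending at position 129: sizes 96, 23 bp.

96 bp, 23 bp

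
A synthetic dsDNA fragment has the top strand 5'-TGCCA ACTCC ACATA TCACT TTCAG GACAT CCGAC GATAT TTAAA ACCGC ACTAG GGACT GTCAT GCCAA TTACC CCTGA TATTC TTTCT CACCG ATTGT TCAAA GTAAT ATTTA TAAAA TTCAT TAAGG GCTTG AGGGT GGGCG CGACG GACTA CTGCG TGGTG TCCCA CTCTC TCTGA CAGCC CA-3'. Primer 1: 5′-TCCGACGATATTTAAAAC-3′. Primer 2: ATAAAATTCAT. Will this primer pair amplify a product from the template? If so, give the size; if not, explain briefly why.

Primer 1 (TCCGACGATATTTAAAAC) matches the top strand at positions 30–47 (3' end points downstream).
Primer 2 (ATAAAATTCAT) also matches the top strand directly, at positions 115–125 — its reverse complement ATGAATTTTAT is not present.
Both primers anneal to the bottom strand with 3' ends pointing the same way, so neither can prime synthesis back toward the other.

No product — both primers anneal to the same strand and extend in the same direction.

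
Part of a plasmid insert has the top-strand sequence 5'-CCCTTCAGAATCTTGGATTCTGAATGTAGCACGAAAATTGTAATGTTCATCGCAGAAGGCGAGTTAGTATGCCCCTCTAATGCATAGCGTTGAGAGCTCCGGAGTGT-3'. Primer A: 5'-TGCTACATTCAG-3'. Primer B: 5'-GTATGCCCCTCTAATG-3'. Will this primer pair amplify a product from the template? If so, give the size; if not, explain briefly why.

No product — the primers' 3' ends point away from each other.

Primer A (TGCTACATTCAG) has reverse complement CTGAATGTAGCA, which matches the top strand at positions 20–31; primer A anneals to the top strand there with its 3' end pointing upstream toward position 20.
Primer B (GTATGCCCCTCTAATG) matches the top strand directly at positions 67–82; it anneals to the bottom strand with its 3' end pointing downstream toward position 82.
The 3' ends diverge (primer A extends toward position 1, primer B toward position 107), so the primers never converge on a shared product.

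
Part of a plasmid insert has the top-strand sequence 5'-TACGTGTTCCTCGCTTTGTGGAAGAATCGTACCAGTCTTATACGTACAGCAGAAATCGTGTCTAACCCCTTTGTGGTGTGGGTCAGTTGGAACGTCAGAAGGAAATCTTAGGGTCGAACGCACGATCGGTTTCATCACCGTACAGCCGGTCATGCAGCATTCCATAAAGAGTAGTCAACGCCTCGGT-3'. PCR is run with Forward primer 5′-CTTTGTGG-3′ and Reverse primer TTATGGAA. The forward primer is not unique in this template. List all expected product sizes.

154 bp, 99 bp

The forward primer CTTTGTGG matches the top strand at positions 14–21, 69–76.
The reverse primer's reverse complement is TTCCATAA, matching at positions 160–167.
Each forward site pairs with the reverse site to give a product ending at position 167: sizes 154, 99 bp.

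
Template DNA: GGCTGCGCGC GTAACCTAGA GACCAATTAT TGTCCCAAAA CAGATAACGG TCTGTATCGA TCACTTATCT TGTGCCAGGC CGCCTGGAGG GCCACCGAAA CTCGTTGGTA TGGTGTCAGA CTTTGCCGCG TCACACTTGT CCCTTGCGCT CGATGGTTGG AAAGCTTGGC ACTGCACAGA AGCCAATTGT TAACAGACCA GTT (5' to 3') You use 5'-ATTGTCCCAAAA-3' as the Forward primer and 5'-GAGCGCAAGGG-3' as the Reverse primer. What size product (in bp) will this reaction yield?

123 bp

Forward primer ATTGTCCCAAAA is found on the top strand at positions 29–40.
Reverse complement of the reverse primer: CCCTTGCGCTC. This occurs on the top strand at positions 141–151.
The product runs from position 29 to position 151, so its length is 151 − 29 + 1 = 123 bp.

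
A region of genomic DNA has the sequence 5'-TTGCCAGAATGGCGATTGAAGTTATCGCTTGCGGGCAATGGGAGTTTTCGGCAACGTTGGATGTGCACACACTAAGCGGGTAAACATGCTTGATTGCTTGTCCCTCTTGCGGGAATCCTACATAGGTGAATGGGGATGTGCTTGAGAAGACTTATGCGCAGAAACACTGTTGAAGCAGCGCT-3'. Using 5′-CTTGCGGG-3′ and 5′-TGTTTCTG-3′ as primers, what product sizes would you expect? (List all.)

The forward primer CTTGCGGG matches the top strand at positions 28–35, 106–113.
The reverse primer's reverse complement is CAGAAACA, matching at positions 159–166.
Each forward site pairs with the reverse site to give a product ending at position 166: sizes 139, 61 bp.

139 bp, 61 bp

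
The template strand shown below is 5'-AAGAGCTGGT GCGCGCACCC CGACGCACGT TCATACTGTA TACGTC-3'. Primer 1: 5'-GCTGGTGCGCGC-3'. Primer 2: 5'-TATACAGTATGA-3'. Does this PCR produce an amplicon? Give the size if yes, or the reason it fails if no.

Primer 1 (GCTGGTGCGCGC) matches the top strand at positions 5–16; it acts as a forward primer.
Primer 2's reverse complement is TCATACTGTATA, matching the top strand at positions 31–42; it acts as a reverse primer.
The 3' ends face each other across positions 5–42, giving a 38 bp product.

Yes — a 38 bp product.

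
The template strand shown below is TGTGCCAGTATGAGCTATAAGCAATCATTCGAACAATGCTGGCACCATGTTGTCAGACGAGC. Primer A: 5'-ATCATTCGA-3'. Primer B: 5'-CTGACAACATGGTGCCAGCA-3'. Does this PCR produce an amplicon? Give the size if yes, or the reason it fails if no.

Primer A (ATCATTCGA) matches the top strand at positions 24–32; it acts as a forward primer.
Primer B's reverse complement is TGCTGGCACCATGTTGTCAG, matching the top strand at positions 37–56; it acts as a reverse primer.
The 3' ends face each other across positions 24–56, giving a 33 bp product.

Yes — a 33 bp product.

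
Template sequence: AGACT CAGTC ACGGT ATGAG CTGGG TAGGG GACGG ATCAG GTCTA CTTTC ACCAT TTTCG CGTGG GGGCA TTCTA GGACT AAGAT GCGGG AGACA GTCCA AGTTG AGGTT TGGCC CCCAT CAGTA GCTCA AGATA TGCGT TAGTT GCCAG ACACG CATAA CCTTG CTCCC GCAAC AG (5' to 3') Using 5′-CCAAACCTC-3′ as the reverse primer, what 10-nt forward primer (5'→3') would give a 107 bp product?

5'-AGTCACGGTA-3'

The reverse primer's reverse complement GAGGTTTGG matches the template at positions 105–113, so the product ends at position 113.
A 107 bp product then starts at position 113 − 107 + 1 = 7.
The forward primer is identical to the top strand there: AGTCACGGTA.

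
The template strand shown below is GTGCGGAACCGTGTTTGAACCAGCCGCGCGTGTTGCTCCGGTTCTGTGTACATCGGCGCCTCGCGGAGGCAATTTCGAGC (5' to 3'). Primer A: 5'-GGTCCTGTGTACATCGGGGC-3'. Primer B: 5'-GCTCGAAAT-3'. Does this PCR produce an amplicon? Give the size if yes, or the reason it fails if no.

No product — primer A has no binding site in the template.

Primer A (GGTCCTGTGTACATCGGGGC) does not match the top strand, and its reverse complement GCCCCGATGTACACAGGACC does not match either.
With no annealing site for primer A, no amplification occurs.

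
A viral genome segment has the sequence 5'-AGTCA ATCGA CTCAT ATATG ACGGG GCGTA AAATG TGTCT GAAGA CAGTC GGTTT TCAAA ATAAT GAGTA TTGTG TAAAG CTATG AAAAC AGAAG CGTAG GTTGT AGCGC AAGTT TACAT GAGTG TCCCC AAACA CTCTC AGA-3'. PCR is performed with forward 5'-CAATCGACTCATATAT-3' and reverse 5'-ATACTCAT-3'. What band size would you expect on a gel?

Scanning the template, CAATCGACTCATATAT occurs at positions 4–19; this primer anneals to the bottom strand there with its 3' end pointing downstream.
Taking the reverse complement of ATACTCAT gives ATGAGTAT, found at positions 64–71 on the template; the primer anneals here to the top strand with its 3' end pointing upstream.
Product length = (reverse-primer end) − (forward-primer start) + 1 = 71 − 4 + 1 = 68 bp.

68 bp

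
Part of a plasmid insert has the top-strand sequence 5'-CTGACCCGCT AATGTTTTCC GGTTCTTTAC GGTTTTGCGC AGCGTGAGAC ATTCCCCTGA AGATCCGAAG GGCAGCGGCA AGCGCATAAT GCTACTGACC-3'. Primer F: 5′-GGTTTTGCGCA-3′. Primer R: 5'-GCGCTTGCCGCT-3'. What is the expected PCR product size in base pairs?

55 bp

Forward primer GGTTTTGCGCA is found on the top strand at positions 31–41.
The reverse primer's reverse complement is AGCGGCAAGCGC, which matches the template at positions 74–85.
Amplicon spans positions 31–85: 55 bp.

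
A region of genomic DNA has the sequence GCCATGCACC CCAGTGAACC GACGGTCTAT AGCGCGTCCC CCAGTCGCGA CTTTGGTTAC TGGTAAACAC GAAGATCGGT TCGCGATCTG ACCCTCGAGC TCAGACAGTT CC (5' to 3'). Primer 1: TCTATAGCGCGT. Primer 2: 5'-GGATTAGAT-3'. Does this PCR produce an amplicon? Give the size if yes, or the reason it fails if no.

Primer 2 (GGATTAGAT) does not match the top strand, and its reverse complement ATCTAATCC does not match either.
With no annealing site for primer 2, no amplification occurs.

No product — primer 2 has no binding site in the template.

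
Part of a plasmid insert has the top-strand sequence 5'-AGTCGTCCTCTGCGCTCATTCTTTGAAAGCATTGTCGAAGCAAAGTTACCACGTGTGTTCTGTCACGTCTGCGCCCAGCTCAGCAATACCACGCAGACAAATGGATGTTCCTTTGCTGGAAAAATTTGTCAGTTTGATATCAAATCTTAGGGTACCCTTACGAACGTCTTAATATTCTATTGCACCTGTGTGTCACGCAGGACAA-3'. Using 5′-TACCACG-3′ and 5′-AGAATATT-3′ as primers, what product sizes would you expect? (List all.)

The forward primer TACCACG matches the top strand at positions 47–53, 87–93.
The reverse primer's reverse complement is AATATTCT, matching at positions 171–178.
Each forward site pairs with the reverse site to give a product ending at position 178: sizes 132, 92 bp.

132 bp, 92 bp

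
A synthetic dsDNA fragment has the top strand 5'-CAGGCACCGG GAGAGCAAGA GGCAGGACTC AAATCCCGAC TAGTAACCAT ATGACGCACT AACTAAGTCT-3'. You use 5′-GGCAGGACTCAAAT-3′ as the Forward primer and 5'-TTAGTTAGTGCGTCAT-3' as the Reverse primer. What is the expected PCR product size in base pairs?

46 bp

The forward primer matches the template at positions 21–34.
The reverse primer's reverse complement is ATGACGCACTAACTAA, which matches the template at positions 51–66.
The product runs from position 21 to position 66, so its length is 66 − 21 + 1 = 46 bp.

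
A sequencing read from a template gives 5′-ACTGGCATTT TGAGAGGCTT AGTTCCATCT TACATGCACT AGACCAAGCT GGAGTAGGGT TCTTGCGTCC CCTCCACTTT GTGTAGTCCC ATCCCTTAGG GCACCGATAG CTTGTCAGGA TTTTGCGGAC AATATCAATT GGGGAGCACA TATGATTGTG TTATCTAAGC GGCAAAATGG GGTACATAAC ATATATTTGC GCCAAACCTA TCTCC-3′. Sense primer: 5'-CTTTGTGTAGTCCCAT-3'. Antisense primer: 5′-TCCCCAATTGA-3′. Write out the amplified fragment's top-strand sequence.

The forward primer matches the template at positions 77–92.
Reverse complement of the reverse primer: TCAATTGGGGA. This occurs on the top strand at positions 135–145.
The product is the template from position 77 through 145 (69 bp).

5'-CTTTGTGTAGTCCCATCCCTTAGGGCACCGATAGCTTGTCAGGATTTTGCGGACAATATCAATTGGGGA-3'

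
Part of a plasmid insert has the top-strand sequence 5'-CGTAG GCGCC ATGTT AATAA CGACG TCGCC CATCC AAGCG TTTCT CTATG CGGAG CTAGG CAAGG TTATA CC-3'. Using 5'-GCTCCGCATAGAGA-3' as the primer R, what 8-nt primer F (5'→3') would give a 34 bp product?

The reverse primer's reverse complement TCTCTATGCGGAGC matches the template at positions 43–56, so the product ends at position 56.
A 34 bp product then starts at position 56 − 34 + 1 = 23.
The forward primer is identical to the top strand there: ACGTCGCC.

5'-ACGTCGCC-3'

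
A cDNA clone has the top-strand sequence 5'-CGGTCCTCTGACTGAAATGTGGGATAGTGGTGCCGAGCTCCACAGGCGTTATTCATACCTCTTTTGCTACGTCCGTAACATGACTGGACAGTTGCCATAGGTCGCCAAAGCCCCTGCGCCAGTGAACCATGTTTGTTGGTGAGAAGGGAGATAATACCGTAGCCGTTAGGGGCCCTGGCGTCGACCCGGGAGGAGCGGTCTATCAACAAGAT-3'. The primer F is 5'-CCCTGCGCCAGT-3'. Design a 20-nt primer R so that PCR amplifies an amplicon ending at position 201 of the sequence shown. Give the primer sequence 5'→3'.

The forward primer binds at positions 112–123; the product's 3' end on the top strand is position 201.
The reverse primer anneals to the top strand over positions 182–201, i.e. to CGACCCGGGAGGAGCGGTCT.
Its sequence written 5'→3' is the reverse complement: AGACCGCTCCTCCCGGGTCG.

5'-AGACCGCTCCTCCCGGGTCG-3'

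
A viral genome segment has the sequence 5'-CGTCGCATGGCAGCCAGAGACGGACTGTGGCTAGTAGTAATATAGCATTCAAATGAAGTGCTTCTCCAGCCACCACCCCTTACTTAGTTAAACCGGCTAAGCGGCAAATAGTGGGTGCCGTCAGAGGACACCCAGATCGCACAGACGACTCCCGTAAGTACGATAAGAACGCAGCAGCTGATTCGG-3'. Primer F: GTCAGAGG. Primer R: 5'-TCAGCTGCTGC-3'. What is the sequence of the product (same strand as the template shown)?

Scanning the template, GTCAGAGG occurs at positions 120–127; this primer anneals to the bottom strand there with its 3' end pointing downstream.
Reverse complement of the reverse primer: GCAGCAGCTGA. This occurs on the top strand at positions 171–181.
The product is the template from position 120 through 181 (62 bp).

5'-GTCAGAGGACACCCAGATCGCACAGACGACTCCCGTAAGTACGATAAGAACGCAGCAGCTGA-3'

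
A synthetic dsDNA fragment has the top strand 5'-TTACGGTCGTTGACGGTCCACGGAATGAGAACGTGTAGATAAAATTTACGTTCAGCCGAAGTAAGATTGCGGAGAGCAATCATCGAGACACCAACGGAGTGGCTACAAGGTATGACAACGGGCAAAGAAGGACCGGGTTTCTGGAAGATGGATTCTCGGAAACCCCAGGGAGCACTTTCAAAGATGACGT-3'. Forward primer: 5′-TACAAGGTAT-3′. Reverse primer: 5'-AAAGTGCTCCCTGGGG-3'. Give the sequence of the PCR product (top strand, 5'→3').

The forward primer matches the template at positions 104–113.
Reverse complement of the reverse primer: CCCCAGGGAGCACTTT. This occurs on the top strand at positions 163–178.
The product is the template from position 104 through 178 (75 bp).

5'-TACAAGGTATGACAACGGGCAAAGAAGGACCGGGTTTCTGGAAGATGGATTCTCGGAAACCCCAGGGAGCACTTT-3'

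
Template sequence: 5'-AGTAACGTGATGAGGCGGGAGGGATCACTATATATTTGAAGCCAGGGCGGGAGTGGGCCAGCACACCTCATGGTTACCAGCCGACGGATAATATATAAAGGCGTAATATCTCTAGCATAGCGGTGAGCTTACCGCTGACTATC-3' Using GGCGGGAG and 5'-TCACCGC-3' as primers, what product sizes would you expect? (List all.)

113 bp, 81 bp

The forward primer GGCGGGAG matches the top strand at positions 14–21, 46–53.
The reverse primer's reverse complement is GCGGTGA, matching at positions 120–126.
Each forward site pairs with the reverse site to give a product ending at position 126: sizes 113, 81 bp.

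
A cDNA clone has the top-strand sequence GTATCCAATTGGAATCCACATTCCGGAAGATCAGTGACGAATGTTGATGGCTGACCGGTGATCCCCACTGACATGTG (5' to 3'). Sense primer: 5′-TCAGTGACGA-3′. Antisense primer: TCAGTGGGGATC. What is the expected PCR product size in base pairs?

41 bp

Scanning the template, TCAGTGACGA occurs at positions 31–40; this primer anneals to the bottom strand there with its 3' end pointing downstream.
Reverse complement of the reverse primer: GATCCCCACTGA. This occurs on the top strand at positions 60–71.
Amplicon spans positions 31–71: 41 bp.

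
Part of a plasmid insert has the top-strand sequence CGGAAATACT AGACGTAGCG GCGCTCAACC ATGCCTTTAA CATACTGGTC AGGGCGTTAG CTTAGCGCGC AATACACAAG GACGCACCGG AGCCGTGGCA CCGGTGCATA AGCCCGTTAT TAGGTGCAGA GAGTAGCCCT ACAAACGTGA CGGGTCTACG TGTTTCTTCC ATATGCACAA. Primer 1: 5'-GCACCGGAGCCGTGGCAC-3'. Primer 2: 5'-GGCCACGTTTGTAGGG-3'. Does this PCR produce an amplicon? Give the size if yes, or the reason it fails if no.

No product — primer 2 has no binding site in the template.

Primer 2 (GGCCACGTTTGTAGGG) does not match the top strand, and its reverse complement CCCTACAAACGTGGCC does not match either.
With no annealing site for primer 2, no amplification occurs.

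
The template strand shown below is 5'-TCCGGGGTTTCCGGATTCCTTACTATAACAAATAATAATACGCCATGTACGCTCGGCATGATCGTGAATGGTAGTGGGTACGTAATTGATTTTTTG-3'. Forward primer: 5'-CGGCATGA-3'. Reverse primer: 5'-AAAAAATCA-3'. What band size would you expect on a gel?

Scanning the template, CGGCATGA occurs at positions 54–61; this primer anneals to the bottom strand there with its 3' end pointing downstream.
Taking the reverse complement of AAAAAATCA gives TGATTTTTT, found at positions 87–95 on the template; the primer anneals here to the top strand with its 3' end pointing upstream.
Product length = (reverse-primer end) − (forward-primer start) + 1 = 95 − 54 + 1 = 42 bp.

42 bp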